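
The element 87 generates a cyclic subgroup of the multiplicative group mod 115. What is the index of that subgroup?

ord(87) | φ(115) = φ(5·23) = (5−1)·(23−1) = 4·22 = 88 = 2^3 · 11.
Divisors of 88: 1, 2, 4, 8, 11, 22, 44, 88.
Test each divisor d:
87^1 ≡ 87
87^2 ≡ 94
87^4 ≡ 96
87^8 ≡ 16
87^11 ≡ 93
87^22 ≡ 24
87^44 ≡ 1
Thus |⟨87⟩| = ord(87) = 44.
Index = |(Z/115Z)^×| / |⟨87⟩| = 88 / 44 = 2.

2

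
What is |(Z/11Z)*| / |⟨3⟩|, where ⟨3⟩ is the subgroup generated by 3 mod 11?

By Lagrange's theorem, ord_11(3) divides φ(11) = 11 − 1 = 10 = 2 · 5.
Divisors of 10: 1, 2, 5, 10.
Check 3^d mod 11 for each divisor in increasing order:
3^1 ≡ 3 (mod 11)
3^2 ≡ 9 (mod 11)
3^5 ≡ 1 (mod 11) ✓
Thus |⟨3⟩| = ord(3) = 5.
The index is φ(11) / ord(3) = 10 / 5 = 2.

2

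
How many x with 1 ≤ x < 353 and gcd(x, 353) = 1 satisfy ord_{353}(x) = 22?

10

φ(353) = 353 − 1 = 352 = 2^5 · 11.
In a cyclic group of order 352, there are φ(d) elements of order d for each divisor d of 352, and zero for non-divisors.
22 = 2 · 11 divides 352, and φ(22) = 10.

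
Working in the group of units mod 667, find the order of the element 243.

By Lagrange's theorem, ord_667(243) divides φ(667) = φ(23·29) = (23−1)·(29−1) = 22·28 = 616 = 2^3 · 7 · 11.
Divisors of 616: 1, 2, 4, 7, 8, 11, 14, 22, 28, 44, 56, 77, 88, 154, 308, 616.
Evaluate successive powers at the divisors of 616:
243^1 ≡ 243 (mod 667)
243^2 ≡ 353 (mod 667)
243^4 ≡ 547 (mod 667)
243^7 ≡ 331 (mod 667)
243^8 ≡ 393 (mod 667)
243^11 ≡ 300 (mod 667)
243^14 ≡ 173 (mod 667)
243^22 ≡ 622 (mod 667)
243^28 ≡ 581 (mod 667)
243^44 ≡ 24 (mod 667)
243^56 ≡ 59 (mod 667)
243^77 ≡ 162 (mod 667)
243^88 ≡ 576 (mod 667)
243^154 ≡ 231 (mod 667)
243^308 ≡ 1 (mod 667) ✓
The smallest such exponent is 308, so the order of 243 is 308.

308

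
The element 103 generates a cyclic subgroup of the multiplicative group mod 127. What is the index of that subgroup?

By Lagrange's theorem, ord_127(103) divides φ(127) = 127 − 1 = 126 = 2 · 3^2 · 7.
Divisors of 126: 1, 2, 3, 6, 7, 9, 14, 18, 21, 42, 63, 126.
Compute 103^d (mod 127) for the divisors d until we hit 1:
103^1 ≡ 103 (mod 127)
103^2 ≡ 68 (mod 127)
103^3 ≡ 19 (mod 127)
103^6 ≡ 107 (mod 127)
103^7 ≡ 99 (mod 127)
103^9 ≡ 1 (mod 127) ✓
Thus |⟨103⟩| = ord(103) = 9.
[(Z/127Z)^× : ⟨103⟩] = 126/9 = 14.

14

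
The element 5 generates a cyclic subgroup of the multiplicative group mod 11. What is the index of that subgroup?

2

Since 5 ∈ (Z/11Z)^×, its order divides φ(11) = 11 − 1 = 10 = 2 · 5.
Divisors of 10: 1, 2, 5, 10.
Test each divisor d:
5^1 ≡ 5 (mod 11)
5^2 ≡ 3 (mod 11)
5^5 ≡ 1 (mod 11) ✓
Thus |⟨5⟩| = ord(5) = 5.
The index is φ(11) / ord(5) = 10 / 5 = 2.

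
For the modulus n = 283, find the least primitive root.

3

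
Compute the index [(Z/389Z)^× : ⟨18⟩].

1

ord(18) | φ(389) = 389 − 1 = 388 = 2^2 · 97.
Divisors of 388: 1, 2, 4, 97, 194, 388.
Compute 18^d (mod 389) for the divisors d until we hit 1:
18^1 ≡ 18
18^2 ≡ 324
18^4 ≡ 335
18^97 ≡ 274
18^194 ≡ 388
18^388 ≡ 1
The order of 18 is 388, so the subgroup it generates has 388 elements.
Index = |(Z/389Z)^×| / |⟨18⟩| = 388 / 388 = 1.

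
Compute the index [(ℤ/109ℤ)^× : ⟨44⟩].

Since 44 ∈ (Z/109Z)^×, its order divides φ(109) = 109 − 1 = 108 = 2^2 · 3^3.
Divisors of 108: 1, 2, 3, 4, 6, 9, 12, 18, 27, 36, 54, 108.
Compute 44^d (mod 109) for the divisors d until we hit 1:
44^1 ≡ 44
44^2 ≡ 83
44^3 ≡ 55
44^4 ≡ 22
44^6 ≡ 82
44^9 ≡ 41
44^12 ≡ 75
44^18 ≡ 46
44^27 ≡ 33
44^36 ≡ 45
44^54 ≡ 108
44^108 ≡ 1
The order of 44 is 108, so the subgroup it generates has 108 elements.
The index is φ(109) / ord(44) = 108 / 108 = 1.

1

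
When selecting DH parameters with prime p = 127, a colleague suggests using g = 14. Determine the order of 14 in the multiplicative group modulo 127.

126

The order of 14 must divide φ(127) = 127 − 1 = 126 = 2 · 3^2 · 7.
Divisors of 126: 1, 2, 3, 6, 7, 9, 14, 18, 21, 42, 63, 126.
Test each divisor d:
14^1 ≡ 14
14^2 ≡ 69
14^3 ≡ 77
14^6 ≡ 87
14^7 ≡ 75
14^9 ≡ 95
14^14 ≡ 37
14^18 ≡ 8
14^21 ≡ 108
14^42 ≡ 107
14^63 ≡ 126
14^126 ≡ 1
So ord_127(14) = 126.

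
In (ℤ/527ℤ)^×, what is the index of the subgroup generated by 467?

12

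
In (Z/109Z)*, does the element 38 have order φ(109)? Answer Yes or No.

φ(109) = 109 − 1 = 108 = 2^2 · 3^3.
An element g generates (Z/109Z)^× iff g^(108/q) ≢ 1 (mod 109) for each prime q ∈ {2, 3}.
38^54 ≡ 1 (mod 109)  [q = 2: ≡ 1 ✗]
38^36 ≡ 1 (mod 109)  [q = 3: ≡ 1 ✗]
Since 38^54 ≡ 1, the order of 38 divides 54 < 108, so 38 is not a primitive root.

No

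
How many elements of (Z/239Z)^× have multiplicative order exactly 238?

96

φ(239) = 239 − 1 = 238 = 2 · 7 · 17.
(Z/239Z)^× is cyclic (|G| = 238); a cyclic group of order m has exactly φ(d) elements of each order d | m, and none otherwise.
238 = 2 · 7 · 17 divides 238, and φ(238) = 96.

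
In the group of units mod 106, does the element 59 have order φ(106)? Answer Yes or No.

No

φ(106) = φ(2)·φ(53) = 1·52 = 52 = 2^2 · 13.
Test 59^(52/q) mod 106 for each prime factor q of 52:
59^26 ≡ 1 (mod 106)  [q = 2: ≡ 1 ✗]
59^4 ≡ 77 (mod 106)  [q = 13: ≢ 1 ✓]
Since 59^26 ≡ 1, the order of 59 divides 26 < 52, so 59 is not a primitive root.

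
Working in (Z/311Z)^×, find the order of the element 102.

The order of 102 must divide φ(311) = 311 − 1 = 310 = 2 · 5 · 31.
Divisors of 310: 1, 2, 5, 10, 31, 62, 155, 310.
Test each divisor d:
102^1 ≡ 102 (mod 311)
102^2 ≡ 141 (mod 311)
102^5 ≡ 142 (mod 311)
102^10 ≡ 260 (mod 311)
102^31 ≡ 275 (mod 311)
102^62 ≡ 52 (mod 311)
102^155 ≡ 310 (mod 311)
102^310 ≡ 1 (mod 311) ✓
So ord_311(102) = 310.

310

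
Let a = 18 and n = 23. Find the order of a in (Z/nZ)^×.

11

The order of 18 must divide φ(23) = 23 − 1 = 22 = 2 · 11.
Divisors of 22: 1, 2, 11, 22.
Check 18^d mod 23 for each divisor in increasing order:
18^1 ≡ 18
18^2 ≡ 2
18^11 ≡ 1
The smallest such exponent is 11, so the order of 18 is 11.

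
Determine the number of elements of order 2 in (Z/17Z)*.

1

φ(17) = 17 − 1 = 16 = 2^4.
(Z/17Z)^× is cyclic (|G| = 16); a cyclic group of order m has exactly φ(d) elements of each order d | m, and none otherwise.
2 | 16, and φ(2) = 2 − 1 = 1.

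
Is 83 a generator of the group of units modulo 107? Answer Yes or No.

No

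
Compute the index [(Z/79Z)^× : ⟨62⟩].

ord(62) | φ(79) = 79 − 1 = 78 = 2 · 3 · 13.
Divisors of 78: 1, 2, 3, 6, 13, 26, 39, 78.
Compute 62^d (mod 79) for the divisors d until we hit 1:
62^1 ≡ 62 (mod 79)
62^2 ≡ 52 (mod 79)
62^3 ≡ 64 (mod 79)
62^6 ≡ 67 (mod 79)
62^13 ≡ 1 (mod 79) ✓
The order of 62 is 13, so the subgroup it generates has 13 elements.
Index = |(Z/79Z)^×| / |⟨62⟩| = 78 / 13 = 6.

6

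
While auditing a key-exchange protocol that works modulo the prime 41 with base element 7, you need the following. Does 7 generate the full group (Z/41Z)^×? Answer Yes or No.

Yes

φ(41) = 41 − 1 = 40 = 2^3 · 5.
Test 7^(40/q) mod 41 for each prime factor q of 40:
7^20 ≡ 40 (mod 41)  [q = 2: ≢ 1 ✓]
7^8 ≡ 37 (mod 41)  [q = 5: ≢ 1 ✓]
Every test exponent gives a nontrivial residue, hence 7 generates the full group.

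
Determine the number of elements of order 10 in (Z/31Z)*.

φ(31) = 31 − 1 = 30 = 2 · 3 · 5.
In a cyclic group of order 30, there are φ(d) elements of order d for each divisor d of 30, and zero for non-divisors.
10 = 2 · 5 divides 30, and φ(10) = 4.

4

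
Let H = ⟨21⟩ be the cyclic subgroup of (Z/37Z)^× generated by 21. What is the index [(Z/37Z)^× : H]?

Since 21 ∈ (Z/37Z)^×, its order divides φ(37) = 37 − 1 = 36 = 2^2 · 3^2.
Divisors of 36: 1, 2, 3, 4, 6, 9, 12, 18, 36.
Compute 21^d (mod 37) for the divisors d until we hit 1:
21^1 ≡ 21
21^2 ≡ 34
21^3 ≡ 11
21^4 ≡ 9
21^6 ≡ 10
21^9 ≡ 36
21^12 ≡ 26
21^18 ≡ 1
So ord_37(21) = 18, hence |⟨21⟩| = 18.
[(Z/37Z)^× : ⟨21⟩] = 36/18 = 2.

2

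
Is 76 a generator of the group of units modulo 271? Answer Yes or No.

Yes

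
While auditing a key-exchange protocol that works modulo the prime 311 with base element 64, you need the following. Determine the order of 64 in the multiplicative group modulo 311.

Since 64 ∈ (Z/311Z)^×, its order divides φ(311) = 311 − 1 = 310 = 2 · 5 · 31.
Divisors of 310: 1, 2, 5, 10, 31, 62, 155, 310.
Check 64^d mod 311 for each divisor in increasing order:
64^1 ≡ 64 (mod 311)
64^2 ≡ 53 (mod 311)
64^5 ≡ 18 (mod 311)
64^10 ≡ 13 (mod 311)
64^31 ≡ 36 (mod 311)
64^62 ≡ 52 (mod 311)
64^155 ≡ 1 (mod 311) ✓
Hence ord(64) = 155.

155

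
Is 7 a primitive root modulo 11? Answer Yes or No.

Yes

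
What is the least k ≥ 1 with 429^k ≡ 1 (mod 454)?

226

ord(429) | φ(454) = φ(2)·φ(227) = 1·226 = 226 = 2 · 113.
Divisors of 226: 1, 2, 113, 226.
Check 429^d mod 454 for each divisor in increasing order:
429^1 ≡ 429 (mod 454)
429^2 ≡ 171 (mod 454)
429^113 ≡ 453 (mod 454)
429^226 ≡ 1 (mod 454) ✓
So ord_454(429) = 226.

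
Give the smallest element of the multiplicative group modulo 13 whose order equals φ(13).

φ(13) = 13 − 1 = 12 = 2^2 · 3.
Test candidates g = 2, 3, … against the prime factors q ∈ {2, 3} of φ(13): g is a generator iff g^(12/q) ≢ 1 for every such q.
g = 2: 2^6 ≡ 12; 2^4 ≡ 3 — none is 1, so 2 is a primitive root.
Hence the least primitive root of 13 is 2.

2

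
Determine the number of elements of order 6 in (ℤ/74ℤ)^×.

2

φ(74) = φ(2)·φ(37) = 1·36 = 36 = 2^2 · 3^2.
(Z/74Z)^× is cyclic (|G| = 36); a cyclic group of order m has exactly φ(d) elements of each order d | m, and none otherwise.
6 = 2 · 3 divides 36, and φ(6) = 2.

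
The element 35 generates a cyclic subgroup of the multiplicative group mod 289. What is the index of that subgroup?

16

The order of 35 must divide φ(289) = φ(17^2) = 17·(17−1) = 272 = 2^4 · 17.
Divisors of 272: 1, 2, 4, 8, 16, 17, 34, 68, 136, 272.
Check 35^d mod 289 for each divisor in increasing order:
35^1 ≡ 35
35^2 ≡ 69
35^4 ≡ 137
35^8 ≡ 273
35^16 ≡ 256
35^17 ≡ 1
Thus |⟨35⟩| = ord(35) = 17.
The index is φ(289) / ord(35) = 272 / 17 = 16.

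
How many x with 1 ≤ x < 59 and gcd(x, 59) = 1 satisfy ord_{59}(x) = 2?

φ(59) = 59 − 1 = 58 = 2 · 29.
In a cyclic group of order 58, there are φ(d) elements of order d for each divisor d of 58, and zero for non-divisors.
2 | 58, and φ(2) = 2 − 1 = 1.

1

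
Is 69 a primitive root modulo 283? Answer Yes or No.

Yes

φ(283) = 283 − 1 = 282 = 2 · 3 · 47.
Test 69^(282/q) mod 283 for each prime factor q of 282:
69^141 ≡ 282 (mod 283)  [q = 2: ≢ 1 ✓]
69^94 ≡ 44 (mod 283)  [q = 3: ≢ 1 ✓]
69^6 ≡ 86 (mod 283)  [q = 47: ≢ 1 ✓]
None equal 1, so ord_283(69) = 282: 69 is a primitive root.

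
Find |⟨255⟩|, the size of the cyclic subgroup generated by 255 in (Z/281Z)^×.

280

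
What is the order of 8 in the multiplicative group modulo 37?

12

Since 8 ∈ (Z/37Z)^×, its order divides φ(37) = 37 − 1 = 36 = 2^2 · 3^2.
Divisors of 36: 1, 2, 3, 4, 6, 9, 12, 18, 36.
Compute 8^d (mod 37) for the divisors d until we hit 1:
8^1 ≡ 8
8^2 ≡ 27
8^3 ≡ 31
8^4 ≡ 26
8^6 ≡ 36
8^9 ≡ 6
8^12 ≡ 1
Hence ord(8) = 12.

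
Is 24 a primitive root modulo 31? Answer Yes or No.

Yes

φ(31) = 31 − 1 = 30 = 2 · 3 · 5.
It suffices to check that the order of 24 is not a proper divisor of 30: compute 24^(30/q) for q ∈ {2, 3, 5}.
24^15 ≡ 30 (mod 31)  [q = 2: ≢ 1 ✓]
24^10 ≡ 25 (mod 31)  [q = 3: ≢ 1 ✓]
24^6 ≡ 4 (mod 31)  [q = 5: ≢ 1 ✓]
None equal 1, so ord_31(24) = 30: 24 is a primitive root.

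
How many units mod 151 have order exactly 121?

φ(151) = 151 − 1 = 150 = 2 · 3 · 5^2.
(Z/151Z)^× is cyclic (|G| = 150); a cyclic group of order m has exactly φ(d) elements of each order d | m, and none otherwise.
121 does not divide 150, so no element of (Z/151Z)^× has order 121.

0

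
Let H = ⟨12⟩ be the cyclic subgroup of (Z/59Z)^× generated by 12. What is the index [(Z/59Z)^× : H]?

ord(12) | φ(59) = 59 − 1 = 58 = 2 · 29.
Divisors of 58: 1, 2, 29, 58.
Test each divisor d:
12^1 ≡ 12 (mod 59)
12^2 ≡ 26 (mod 59)
12^29 ≡ 1 (mod 59) ✓
The order of 12 is 29, so the subgroup it generates has 29 elements.
The index is φ(59) / ord(12) = 58 / 29 = 2.

2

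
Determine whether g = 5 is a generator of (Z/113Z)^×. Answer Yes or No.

φ(113) = 113 − 1 = 112 = 2^4 · 7.
Test 5^(112/q) mod 113 for each prime factor q of 112:
5^56 ≡ 112 (mod 113)  [q = 2: ≢ 1 ✓]
5^16 ≡ 30 (mod 113)  [q = 7: ≢ 1 ✓]
Every test exponent gives a nontrivial residue, hence 5 generates the full group.

Yes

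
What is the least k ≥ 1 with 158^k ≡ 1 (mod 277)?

276

By Lagrange's theorem, ord_277(158) divides φ(277) = 277 − 1 = 276 = 2^2 · 3 · 23.
Divisors of 276: 1, 2, 3, 4, 6, 12, 23, 46, 69, 92, 138, 276.
Evaluate successive powers at the divisors of 276:
158^1 ≡ 158
158^2 ≡ 34
158^3 ≡ 109
158^4 ≡ 48
158^6 ≡ 247
158^12 ≡ 69
158^23 ≡ 95
158^46 ≡ 161
158^69 ≡ 60
158^92 ≡ 160
158^138 ≡ 276
158^276 ≡ 1
The smallest such exponent is 276, so the order of 158 is 276.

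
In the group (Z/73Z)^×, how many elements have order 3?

2

φ(73) = 73 − 1 = 72 = 2^3 · 3^2.
(Z/73Z)^× is cyclic (|G| = 72); a cyclic group of order m has exactly φ(d) elements of each order d | m, and none otherwise.
3 | 72, and φ(3) = 3 − 1 = 2.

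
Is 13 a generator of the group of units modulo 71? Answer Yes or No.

Yes

φ(71) = 71 − 1 = 70 = 2 · 5 · 7.
Test 13^(70/q) mod 71 for each prime factor q of 70:
13^35 ≡ 70 (mod 71)  [q = 2: ≢ 1 ✓]
13^14 ≡ 25 (mod 71)  [q = 5: ≢ 1 ✓]
13^10 ≡ 20 (mod 71)  [q = 7: ≢ 1 ✓]
All checks pass, so 13 has order 70 and is a primitive root modulo 71.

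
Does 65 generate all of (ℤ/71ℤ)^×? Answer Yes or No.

Yes

φ(71) = 71 − 1 = 70 = 2 · 5 · 7.
Test 65^(70/q) mod 71 for each prime factor q of 70:
65^35 ≡ 70 (mod 71)  [q = 2: ≢ 1 ✓]
65^14 ≡ 5 (mod 71)  [q = 5: ≢ 1 ✓]
65^10 ≡ 20 (mod 71)  [q = 7: ≢ 1 ✓]
None equal 1, so ord_71(65) = 70: 65 is a primitive root.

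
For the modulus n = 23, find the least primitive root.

φ(23) = 23 − 1 = 22 = 2 · 11.
g is a primitive root iff g^(22/q) ≢ 1 (mod 23) for each prime q ∈ {2, 11}.
g = 2: 2^11 ≡ 1 — hits 1, so not a primitive root.
g = 3: 3^11 ≡ 1 — hits 1, so not a primitive root.
g = 4: 4^11 ≡ 1 — hits 1, so not a primitive root.
g = 5: 5^11 ≡ 22; 5^2 ≡ 2 — none is 1, so 5 is a primitive root.
The smallest primitive root modulo 23 is 5.

5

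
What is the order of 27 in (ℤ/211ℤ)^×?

Since 27 ∈ (Z/211Z)^×, its order divides φ(211) = 211 − 1 = 210 = 2 · 3 · 5 · 7.
Divisors of 210: 1, 2, 3, 5, 6, 7, 10, 14, 15, 21, 30, 35, 42, 70, 105, 210.
Check 27^d mod 211 for each divisor in increasing order:
27^1 ≡ 27 (mod 211)
27^2 ≡ 96 (mod 211)
27^3 ≡ 60 (mod 211)
27^5 ≡ 63 (mod 211)
27^6 ≡ 13 (mod 211)
27^7 ≡ 140 (mod 211)
27^10 ≡ 171 (mod 211)
27^14 ≡ 188 (mod 211)
27^15 ≡ 12 (mod 211)
27^21 ≡ 156 (mod 211)
27^30 ≡ 144 (mod 211)
27^35 ≡ 210 (mod 211)
27^42 ≡ 71 (mod 211)
27^70 ≡ 1 (mod 211) ✓
Therefore the multiplicative order of 27 modulo 211 is 70.

70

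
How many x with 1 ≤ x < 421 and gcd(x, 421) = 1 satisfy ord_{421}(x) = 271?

φ(421) = 421 − 1 = 420 = 2^2 · 3 · 5 · 7.
(Z/421Z)^× is cyclic (|G| = 420); a cyclic group of order m has exactly φ(d) elements of each order d | m, and none otherwise.
Here 420 is not a multiple of 271, so there are no elements of order 271.

0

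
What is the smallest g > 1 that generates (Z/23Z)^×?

φ(23) = 23 − 1 = 22 = 2 · 11.
Test candidates g = 2, 3, … against the prime factors q ∈ {2, 11} of φ(23): g is a generator iff g^(22/q) ≢ 1 for every such q.
g = 2: 2^11 ≡ 1 — hits 1, so not a primitive root.
g = 3: 3^11 ≡ 1 — hits 1, so not a primitive root.
g = 4: 4^11 ≡ 1 — hits 1, so not a primitive root.
g = 5: 5^11 ≡ 22; 5^2 ≡ 2 — none is 1, so 5 is a primitive root.
The smallest primitive root modulo 23 is 5.

5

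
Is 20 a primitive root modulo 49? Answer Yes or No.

No

φ(49) = φ(7^2) = 7·(7−1) = 42 = 2 · 3 · 7.
Test 20^(42/q) mod 49 for each prime factor q of 42:
20^21 ≡ 48 (mod 49)  [q = 2: ≢ 1 ✓]
20^14 ≡ 1 (mod 49)  [q = 3: ≡ 1 ✗]
20^6 ≡ 22 (mod 49)  [q = 7: ≢ 1 ✓]
20^14 ≡ 1 shows ord(20) | 14, strictly less than φ(49); not a primitive root.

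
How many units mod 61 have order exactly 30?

8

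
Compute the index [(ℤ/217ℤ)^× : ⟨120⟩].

18

ord(120) | φ(217) = φ(7·31) = (7−1)·(31−1) = 6·30 = 180 = 2^2 · 3^2 · 5.
Divisors of 180: 1, 2, 3, 4, 5, 6, 9, 10, 12, 15, 18, 20, 30, 36, 45, 60, 90, 180.
Test each divisor d:
120^1 ≡ 120 (mod 217)
120^2 ≡ 78 (mod 217)
120^3 ≡ 29 (mod 217)
120^4 ≡ 8 (mod 217)
120^5 ≡ 92 (mod 217)
120^6 ≡ 190 (mod 217)
120^9 ≡ 85 (mod 217)
120^10 ≡ 1 (mod 217) ✓
Thus |⟨120⟩| = ord(120) = 10.
[(Z/217Z)^× : ⟨120⟩] = 180/10 = 18.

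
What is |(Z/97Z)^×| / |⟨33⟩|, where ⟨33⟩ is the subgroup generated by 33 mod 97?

By Lagrange's theorem, ord_97(33) divides φ(97) = 97 − 1 = 96 = 2^5 · 3.
Divisors of 96: 1, 2, 3, 4, 6, 8, 12, 16, 24, 32, 48, 96.
Check 33^d mod 97 for each divisor in increasing order:
33^1 ≡ 33 (mod 97)
33^2 ≡ 22 (mod 97)
33^3 ≡ 47 (mod 97)
33^4 ≡ 96 (mod 97)
33^6 ≡ 75 (mod 97)
33^8 ≡ 1 (mod 97) ✓
Thus |⟨33⟩| = ord(33) = 8.
The index is φ(97) / ord(33) = 96 / 8 = 12.

12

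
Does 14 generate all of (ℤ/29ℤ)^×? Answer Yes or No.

Yes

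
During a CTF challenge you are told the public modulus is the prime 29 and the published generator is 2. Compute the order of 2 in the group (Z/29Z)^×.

28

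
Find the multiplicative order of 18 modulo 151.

75

Since 18 ∈ (Z/151Z)^×, its order divides φ(151) = 151 − 1 = 150 = 2 · 3 · 5^2.
Divisors of 150: 1, 2, 3, 5, 6, 10, 15, 25, 30, 50, 75, 150.
Evaluate successive powers at the divisors of 150:
18^1 ≡ 18 (mod 151)
18^2 ≡ 22 (mod 151)
18^3 ≡ 94 (mod 151)
18^5 ≡ 105 (mod 151)
18^6 ≡ 78 (mod 151)
18^10 ≡ 2 (mod 151)
18^15 ≡ 59 (mod 151)
18^25 ≡ 118 (mod 151)
18^30 ≡ 8 (mod 151)
18^50 ≡ 32 (mod 151)
18^75 ≡ 1 (mod 151) ✓
So ord_151(18) = 75.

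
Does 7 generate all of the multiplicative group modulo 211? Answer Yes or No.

φ(211) = 211 − 1 = 210 = 2 · 3 · 5 · 7.
It suffices to check that the order of 7 is not a proper divisor of 210: compute 7^(210/q) for q ∈ {2, 3, 5, 7}.
7^105 ≡ 210 (mod 211)  [q = 2: ≢ 1 ✓]
7^70 ≡ 196 (mod 211)  [q = 3: ≢ 1 ✓]
7^42 ≡ 71 (mod 211)  [q = 5: ≢ 1 ✓]
7^30 ≡ 58 (mod 211)  [q = 7: ≢ 1 ✓]
All checks pass, so 7 has order 210 and is a primitive root modulo 211.

Yes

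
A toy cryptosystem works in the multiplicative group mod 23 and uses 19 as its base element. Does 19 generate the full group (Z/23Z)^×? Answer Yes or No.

Yes

φ(23) = 23 − 1 = 22 = 2 · 11.
Test 19^(22/q) mod 23 for each prime factor q of 22:
19^11 ≡ 22 (mod 23)  [q = 2: ≢ 1 ✓]
19^2 ≡ 16 (mod 23)  [q = 11: ≢ 1 ✓]
All checks pass, so 19 has order 22 and is a primitive root modulo 23.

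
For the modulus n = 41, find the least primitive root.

φ(41) = 41 − 1 = 40 = 2^3 · 5.
g is a primitive root iff g^(40/q) ≢ 1 (mod 41) for each prime q ∈ {2, 5}.
g = 2: 2^20 ≡ 1 — hits 1, so not a primitive root.
g = 3: 3^20 ≡ 40; 3^8 ≡ 1 — hits 1, so not a primitive root.
g = 4: 4^20 ≡ 1 — hits 1, so not a primitive root.
g = 5: 5^20 ≡ 1 — hits 1, so not a primitive root.
g = 6: 6^20 ≡ 40; 6^8 ≡ 10 — none is 1, so 6 is a primitive root.
The smallest primitive root modulo 41 is 6.

6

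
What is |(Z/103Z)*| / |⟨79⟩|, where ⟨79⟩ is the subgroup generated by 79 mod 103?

ord(79) | φ(103) = 103 − 1 = 102 = 2 · 3 · 17.
Divisors of 102: 1, 2, 3, 6, 17, 34, 51, 102.
Compute 79^d (mod 103) for the divisors d until we hit 1:
79^1 ≡ 79 (mod 103)
79^2 ≡ 61 (mod 103)
79^3 ≡ 81 (mod 103)
79^6 ≡ 72 (mod 103)
79^17 ≡ 1 (mod 103) ✓
So ord_103(79) = 17, hence |⟨79⟩| = 17.
The index is φ(103) / ord(79) = 102 / 17 = 6.

6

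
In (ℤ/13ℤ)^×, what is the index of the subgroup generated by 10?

2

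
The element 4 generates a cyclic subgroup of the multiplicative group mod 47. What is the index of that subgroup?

2

ord(4) | φ(47) = 47 − 1 = 46 = 2 · 23.
Divisors of 46: 1, 2, 23, 46.
Evaluate successive powers at the divisors of 46:
4^1 ≡ 4 (mod 47)
4^2 ≡ 16 (mod 47)
4^23 ≡ 1 (mod 47) ✓
Thus |⟨4⟩| = ord(4) = 23.
Index = |(Z/47Z)^×| / |⟨4⟩| = 46 / 23 = 2.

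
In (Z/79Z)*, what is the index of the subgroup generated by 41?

3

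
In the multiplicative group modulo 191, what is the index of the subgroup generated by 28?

1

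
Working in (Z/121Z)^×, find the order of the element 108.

Since 108 ∈ (Z/121Z)^×, its order divides φ(121) = φ(11^2) = 11·(11−1) = 110 = 2 · 5 · 11.
Divisors of 110: 1, 2, 5, 10, 11, 22, 55, 110.
Check 108^d mod 121 for each divisor in increasing order:
108^1 ≡ 108 (mod 121)
108^2 ≡ 48 (mod 121)
108^5 ≡ 56 (mod 121)
108^10 ≡ 111 (mod 121)
108^11 ≡ 9 (mod 121)
108^22 ≡ 81 (mod 121)
108^55 ≡ 1 (mod 121) ✓
The smallest such exponent is 55, so the order of 108 is 55.

55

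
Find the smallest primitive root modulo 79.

3

φ(79) = 79 − 1 = 78 = 2 · 3 · 13.
g is a primitive root iff g^(78/q) ≢ 1 (mod 79) for each prime q ∈ {2, 3, 13}.
g = 2: 2^39 ≡ 1 — hits 1, so not a primitive root.
g = 3: 3^39 ≡ 78; 3^26 ≡ 23; 3^6 ≡ 18 — none is 1, so 3 is a primitive root.
So 3 is the smallest generator of (Z/79Z)^×.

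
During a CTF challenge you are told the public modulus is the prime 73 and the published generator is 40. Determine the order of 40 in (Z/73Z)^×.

72

By Lagrange's theorem, ord_73(40) divides φ(73) = 73 − 1 = 72 = 2^3 · 3^2.
Divisors of 72: 1, 2, 3, 4, 6, 8, 9, 12, 18, 24, 36, 72.
Compute 40^d (mod 73) for the divisors d until we hit 1:
40^1 ≡ 40
40^2 ≡ 67
40^3 ≡ 52
40^4 ≡ 36
40^6 ≡ 3
40^8 ≡ 55
40^9 ≡ 10
40^12 ≡ 9
40^18 ≡ 27
40^24 ≡ 8
40^36 ≡ 72
40^72 ≡ 1
Therefore the multiplicative order of 40 modulo 73 is 72.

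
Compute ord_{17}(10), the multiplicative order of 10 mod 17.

16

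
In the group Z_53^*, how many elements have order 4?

2

φ(53) = 53 − 1 = 52 = 2^2 · 13.
Since (Z/53Z)^× is cyclic of order 52, the number of elements of order d is φ(d) when d | 52 and 0 otherwise.
4 = 2^2 divides 52, and φ(4) = 2.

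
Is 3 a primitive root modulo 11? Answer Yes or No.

No

φ(11) = 11 − 1 = 10 = 2 · 5.
Test 3^(10/q) mod 11 for each prime factor q of 10:
3^5 ≡ 1 (mod 11)  [q = 2: ≡ 1 ✗]
3^2 ≡ 9 (mod 11)  [q = 5: ≢ 1 ✓]
Since 3^5 ≡ 1, the order of 3 divides 5 < 10, so 3 is not a primitive root.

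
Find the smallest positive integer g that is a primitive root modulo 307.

5

φ(307) = 307 − 1 = 306 = 2 · 3^2 · 17.
Test candidates g = 2, 3, … against the prime factors q ∈ {2, 3, 17} of φ(307): g is a generator iff g^(306/q) ≢ 1 for every such q.
g = 2: 2^153 ≡ 306; 2^102 ≡ 1 — hits 1, so not a primitive root.
g = 3: 3^153 ≡ 306; 3^102 ≡ 1 — hits 1, so not a primitive root.
g = 4: 4^153 ≡ 1 — hits 1, so not a primitive root.
g = 5: 5^153 ≡ 306; 5^102 ≡ 289; 5^18 ≡ 81 — none is 1, so 5 is a primitive root.
The smallest primitive root modulo 307 is 5.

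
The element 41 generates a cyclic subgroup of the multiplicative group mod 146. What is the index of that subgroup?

4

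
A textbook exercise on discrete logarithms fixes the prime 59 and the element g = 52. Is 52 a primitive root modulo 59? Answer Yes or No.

φ(59) = 59 − 1 = 58 = 2 · 29.
52 is a primitive root mod 59 iff 52^(φ(59)/q) ≢ 1 for every prime q | φ(59), i.e. q ∈ {2, 29}.
52^29 ≡ 58 (mod 59)  [q = 2: ≢ 1 ✓]
52^2 ≡ 49 (mod 59)  [q = 29: ≢ 1 ✓]
All checks pass, so 52 has order 58 and is a primitive root modulo 59.

Yes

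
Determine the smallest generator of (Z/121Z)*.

φ(121) = φ(11^2) = 11·(11−1) = 110 = 2 · 5 · 11.
Test candidates g = 2, 3, … against the prime factors q ∈ {2, 5, 11} of φ(121): g is a generator iff g^(110/q) ≢ 1 for every such q.
g = 2: 2^55 ≡ 120; 2^22 ≡ 81; 2^10 ≡ 56 — none is 1, so 2 is a primitive root.
So 2 is the smallest generator of (Z/121Z)^×.

2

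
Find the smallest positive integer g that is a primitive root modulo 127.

φ(127) = 127 − 1 = 126 = 2 · 3^2 · 7.
Test candidates g = 2, 3, … against the prime factors q ∈ {2, 3, 7} of φ(127): g is a generator iff g^(126/q) ≢ 1 for every such q.
g = 2: 2^63 ≡ 1 — hits 1, so not a primitive root.
g = 3: 3^63 ≡ 126; 3^42 ≡ 107; 3^18 ≡ 4 — none is 1, so 3 is a primitive root.
Hence the least primitive root of 127 is 3.

3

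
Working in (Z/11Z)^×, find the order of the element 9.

5

By Lagrange's theorem, ord_11(9) divides φ(11) = 11 − 1 = 10 = 2 · 5.
Divisors of 10: 1, 2, 5, 10.
Test each divisor d:
9^1 ≡ 9
9^2 ≡ 4
9^5 ≡ 1
So ord_11(9) = 5.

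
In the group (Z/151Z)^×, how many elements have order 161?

φ(151) = 151 − 1 = 150 = 2 · 3 · 5^2.
In a cyclic group of order 150, there are φ(d) elements of order d for each divisor d of 150, and zero for non-divisors.
161 does not divide 150, so no element of (Z/151Z)^× has order 161.

0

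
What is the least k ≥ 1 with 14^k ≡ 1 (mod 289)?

272

ord(14) | φ(289) = φ(17^2) = 17·(17−1) = 272 = 2^4 · 17.
Divisors of 272: 1, 2, 4, 8, 16, 17, 34, 68, 136, 272.
Test each divisor d:
14^1 ≡ 14
14^2 ≡ 196
14^4 ≡ 268
14^8 ≡ 152
14^16 ≡ 273
14^17 ≡ 65
14^34 ≡ 179
14^68 ≡ 251
14^136 ≡ 288
14^272 ≡ 1
Hence ord(14) = 272.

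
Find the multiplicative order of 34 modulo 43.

42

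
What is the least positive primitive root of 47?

φ(47) = 47 − 1 = 46 = 2 · 23.
g is a primitive root iff g^(46/q) ≢ 1 (mod 47) for each prime q ∈ {2, 23}.
g = 2: 2^23 ≡ 1 — hits 1, so not a primitive root.
g = 3: 3^23 ≡ 1 — hits 1, so not a primitive root.
g = 4: 4^23 ≡ 1 — hits 1, so not a primitive root.
g = 5: 5^23 ≡ 46; 5^2 ≡ 25 — none is 1, so 5 is a primitive root.
So 5 is the smallest generator of (Z/47Z)^×.

5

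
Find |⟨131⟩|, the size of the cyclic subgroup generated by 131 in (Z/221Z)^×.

Since 131 ∈ (Z/221Z)^×, its order divides φ(221) = φ(13·17) = (13−1)·(17−1) = 12·16 = 192 = 2^6 · 3.
Divisors of 192: 1, 2, 3, 4, 6, 8, 12, 16, 24, 32, 48, 64, 96, 192.
Compute 131^d (mod 221) for the divisors d until we hit 1:
131^1 ≡ 131 (mod 221)
131^2 ≡ 144 (mod 221)
131^3 ≡ 79 (mod 221)
131^4 ≡ 183 (mod 221)
131^6 ≡ 53 (mod 221)
131^8 ≡ 118 (mod 221)
131^12 ≡ 157 (mod 221)
131^16 ≡ 1 (mod 221) ✓
Therefore the multiplicative order of 131 modulo 221 is 16.

16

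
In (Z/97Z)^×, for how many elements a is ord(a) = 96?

32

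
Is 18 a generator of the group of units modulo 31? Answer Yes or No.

No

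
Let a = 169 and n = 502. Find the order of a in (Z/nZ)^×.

The order of 169 must divide φ(502) = φ(2)·φ(251) = 1·250 = 250 = 2 · 5^3.
Divisors of 250: 1, 2, 5, 10, 25, 50, 125, 250.
Test each divisor d:
169^1 ≡ 169 (mod 502)
169^2 ≡ 449 (mod 502)
169^5 ≡ 331 (mod 502)
169^10 ≡ 125 (mod 502)
169^25 ≡ 271 (mod 502)
169^50 ≡ 149 (mod 502)
169^125 ≡ 1 (mod 502) ✓
Hence ord(169) = 125.

125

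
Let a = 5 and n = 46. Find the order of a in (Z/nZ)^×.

By Lagrange's theorem, ord_46(5) divides φ(46) = φ(2)·φ(23) = 1·22 = 22 = 2 · 11.
Divisors of 22: 1, 2, 11, 22.
Compute 5^d (mod 46) for the divisors d until we hit 1:
5^1 ≡ 5
5^2 ≡ 25
5^11 ≡ 45
5^22 ≡ 1
The smallest such exponent is 22, so the order of 5 is 22.

22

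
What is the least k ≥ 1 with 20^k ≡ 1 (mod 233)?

232

The order of 20 must divide φ(233) = 233 − 1 = 232 = 2^3 · 29.
Divisors of 232: 1, 2, 4, 8, 29, 58, 116, 232.
Check 20^d mod 233 for each divisor in increasing order:
20^1 ≡ 20 (mod 233)
20^2 ≡ 167 (mod 233)
20^4 ≡ 162 (mod 233)
20^8 ≡ 148 (mod 233)
20^29 ≡ 12 (mod 233)
20^58 ≡ 144 (mod 233)
20^116 ≡ 232 (mod 233)
20^232 ≡ 1 (mod 233) ✓
So ord_233(20) = 232.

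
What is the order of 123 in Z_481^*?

36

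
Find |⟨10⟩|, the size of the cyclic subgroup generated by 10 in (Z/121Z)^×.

22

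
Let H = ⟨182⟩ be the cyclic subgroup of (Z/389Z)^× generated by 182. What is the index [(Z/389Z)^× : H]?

The order of 182 must divide φ(389) = 389 − 1 = 388 = 2^2 · 97.
Divisors of 388: 1, 2, 4, 97, 194, 388.
Test each divisor d:
182^1 ≡ 182 (mod 389)
182^2 ≡ 59 (mod 389)
182^4 ≡ 369 (mod 389)
182^97 ≡ 115 (mod 389)
182^194 ≡ 388 (mod 389)
182^388 ≡ 1 (mod 389) ✓
Thus |⟨182⟩| = ord(182) = 388.
The index is φ(389) / ord(182) = 388 / 388 = 1.

1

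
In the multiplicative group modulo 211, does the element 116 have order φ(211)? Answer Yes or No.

φ(211) = 211 − 1 = 210 = 2 · 3 · 5 · 7.
It suffices to check that the order of 116 is not a proper divisor of 210: compute 116^(210/q) for q ∈ {2, 3, 5, 7}.
116^105 ≡ 210 (mod 211)  [q = 2: ≢ 1 ✓]
116^70 ≡ 196 (mod 211)  [q = 3: ≢ 1 ✓]
116^42 ≡ 107 (mod 211)  [q = 5: ≢ 1 ✓]
116^30 ≡ 58 (mod 211)  [q = 7: ≢ 1 ✓]
All checks pass, so 116 has order 210 and is a primitive root modulo 211.

Yes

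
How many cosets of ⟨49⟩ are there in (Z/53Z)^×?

4

Since 49 ∈ (Z/53Z)^×, its order divides φ(53) = 53 − 1 = 52 = 2^2 · 13.
Divisors of 52: 1, 2, 4, 13, 26, 52.
Check 49^d mod 53 for each divisor in increasing order:
49^1 ≡ 49 (mod 53)
49^2 ≡ 16 (mod 53)
49^4 ≡ 44 (mod 53)
49^13 ≡ 1 (mod 53) ✓
The order of 49 is 13, so the subgroup it generates has 13 elements.
[(Z/53Z)^× : ⟨49⟩] = 52/13 = 4.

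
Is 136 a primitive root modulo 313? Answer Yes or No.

No

φ(313) = 313 − 1 = 312 = 2^3 · 3 · 13.
Test 136^(312/q) mod 313 for each prime factor q of 312:
136^156 ≡ 312 (mod 313)  [q = 2: ≢ 1 ✓]
136^104 ≡ 214 (mod 313)  [q = 3: ≢ 1 ✓]
136^24 ≡ 1 (mod 313)  [q = 13: ≡ 1 ✗]
The check at q = 13 fails, so 136 generates a proper subgroup.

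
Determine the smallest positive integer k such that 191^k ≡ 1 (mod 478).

The order of 191 must divide φ(478) = φ(2)·φ(239) = 1·238 = 238 = 2 · 7 · 17.
Divisors of 238: 1, 2, 7, 14, 17, 34, 119, 238.
Evaluate successive powers at the divisors of 238:
191^1 ≡ 191 (mod 478)
191^2 ≡ 153 (mod 478)
191^7 ≡ 111 (mod 478)
191^14 ≡ 371 (mod 478)
191^17 ≡ 215 (mod 478)
191^34 ≡ 337 (mod 478)
191^119 ≡ 477 (mod 478)
191^238 ≡ 1 (mod 478) ✓
Therefore the multiplicative order of 191 modulo 478 is 238.

238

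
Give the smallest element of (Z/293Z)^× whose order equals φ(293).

2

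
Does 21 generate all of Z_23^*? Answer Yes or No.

φ(23) = 23 − 1 = 22 = 2 · 11.
It suffices to check that the order of 21 is not a proper divisor of 22: compute 21^(22/q) for q ∈ {2, 11}.
21^11 ≡ 22 (mod 23)  [q = 2: ≢ 1 ✓]
21^2 ≡ 4 (mod 23)  [q = 11: ≢ 1 ✓]
Every test exponent gives a nontrivial residue, hence 21 generates the full group.

Yes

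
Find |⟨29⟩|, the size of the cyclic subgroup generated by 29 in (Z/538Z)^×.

268

The order of 29 must divide φ(538) = φ(2)·φ(269) = 1·268 = 268 = 2^2 · 67.
Divisors of 268: 1, 2, 4, 67, 134, 268.
Evaluate successive powers at the divisors of 268:
29^1 ≡ 29
29^2 ≡ 303
29^4 ≡ 349
29^67 ≡ 351
29^134 ≡ 537
29^268 ≡ 1
Therefore the multiplicative order of 29 modulo 538 is 268.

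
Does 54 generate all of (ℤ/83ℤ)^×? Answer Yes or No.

φ(83) = 83 − 1 = 82 = 2 · 41.
An element g generates (Z/83Z)^× iff g^(82/q) ≢ 1 (mod 83) for each prime q ∈ {2, 41}.
54^41 ≡ 82 (mod 83)  [q = 2: ≢ 1 ✓]
54^2 ≡ 11 (mod 83)  [q = 41: ≢ 1 ✓]
None equal 1, so ord_83(54) = 82: 54 is a primitive root.

Yes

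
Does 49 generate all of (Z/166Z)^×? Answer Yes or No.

No

φ(166) = φ(2)·φ(83) = 1·82 = 82 = 2 · 41.
An element g generates (Z/166Z)^× iff g^(82/q) ≢ 1 (mod 166) for each prime q ∈ {2, 41}.
49^41 ≡ 1 (mod 166)  [q = 2: ≡ 1 ✗]
49^2 ≡ 77 (mod 166)  [q = 41: ≢ 1 ✓]
Since 49^41 ≡ 1, the order of 49 divides 41 < 82, so 49 is not a primitive root.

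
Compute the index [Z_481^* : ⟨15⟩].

12

By Lagrange's theorem, ord_481(15) divides φ(481) = φ(13·37) = (13−1)·(37−1) = 12·36 = 432 = 2^4 · 3^3.
Divisors of 432: 1, 2, 3, 4, 6, 8, 9, 12, 16, 18, 24, 27, 36, 48, 54, 72, 108, 144, 216, 432.
Test each divisor d:
15^1 ≡ 15
15^2 ≡ 225
15^3 ≡ 8
15^4 ≡ 120
15^6 ≡ 64
15^8 ≡ 451
15^9 ≡ 31
15^12 ≡ 248
15^16 ≡ 419
15^18 ≡ 480
15^24 ≡ 417
15^27 ≡ 450
15^36 ≡ 1
So ord_481(15) = 36, hence |⟨15⟩| = 36.
Index = |(Z/481Z)^×| / |⟨15⟩| = 432 / 36 = 12.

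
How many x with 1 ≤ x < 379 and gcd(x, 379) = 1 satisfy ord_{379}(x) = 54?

18

φ(379) = 379 − 1 = 378 = 2 · 3^3 · 7.
In a cyclic group of order 378, there are φ(d) elements of order d for each divisor d of 378, and zero for non-divisors.
54 = 2 · 3^3 divides 378, and φ(54) = 18.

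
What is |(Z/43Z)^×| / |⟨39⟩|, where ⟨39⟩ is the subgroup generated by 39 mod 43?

3

Since 39 ∈ (Z/43Z)^×, its order divides φ(43) = 43 − 1 = 42 = 2 · 3 · 7.
Divisors of 42: 1, 2, 3, 6, 7, 14, 21, 42.
Test each divisor d:
39^1 ≡ 39 (mod 43)
39^2 ≡ 16 (mod 43)
39^3 ≡ 22 (mod 43)
39^6 ≡ 11 (mod 43)
39^7 ≡ 42 (mod 43)
39^14 ≡ 1 (mod 43) ✓
So ord_43(39) = 14, hence |⟨39⟩| = 14.
Index = |(Z/43Z)^×| / |⟨39⟩| = 42 / 14 = 3.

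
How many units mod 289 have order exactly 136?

φ(289) = φ(17^2) = 17·(17−1) = 272 = 2^4 · 17.
In a cyclic group of order 272, there are φ(d) elements of order d for each divisor d of 272, and zero for non-divisors.
136 = 2^3 · 17 divides 272, and φ(136) = 64.

64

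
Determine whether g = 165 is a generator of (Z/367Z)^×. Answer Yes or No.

φ(367) = 367 − 1 = 366 = 2 · 3 · 61.
It suffices to check that the order of 165 is not a proper divisor of 366: compute 165^(366/q) for q ∈ {2, 3, 61}.
165^183 ≡ 366 (mod 367)  [q = 2: ≢ 1 ✓]
165^122 ≡ 283 (mod 367)  [q = 3: ≢ 1 ✓]
165^6 ≡ 190 (mod 367)  [q = 61: ≢ 1 ✓]
All checks pass, so 165 has order 366 and is a primitive root modulo 367.

Yes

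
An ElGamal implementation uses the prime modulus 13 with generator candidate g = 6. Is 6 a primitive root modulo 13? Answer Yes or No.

Yes

φ(13) = 13 − 1 = 12 = 2^2 · 3.
6 is a primitive root mod 13 iff 6^(φ(13)/q) ≢ 1 for every prime q | φ(13), i.e. q ∈ {2, 3}.
6^6 ≡ 12 (mod 13)  [q = 2: ≢ 1 ✓]
6^4 ≡ 9 (mod 13)  [q = 3: ≢ 1 ✓]
Every test exponent gives a nontrivial residue, hence 6 generates the full group.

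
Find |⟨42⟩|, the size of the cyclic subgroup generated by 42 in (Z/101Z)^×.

100

By Lagrange's theorem, ord_101(42) divides φ(101) = 101 − 1 = 100 = 2^2 · 5^2.
Divisors of 100: 1, 2, 4, 5, 10, 20, 25, 50, 100.
Check 42^d mod 101 for each divisor in increasing order:
42^1 ≡ 42
42^2 ≡ 47
42^4 ≡ 88
42^5 ≡ 60
42^10 ≡ 65
42^20 ≡ 84
42^25 ≡ 91
42^50 ≡ 100
42^100 ≡ 1
Hence ord(42) = 100.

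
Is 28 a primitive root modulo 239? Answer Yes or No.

φ(239) = 239 − 1 = 238 = 2 · 7 · 17.
It suffices to check that the order of 28 is not a proper divisor of 238: compute 28^(238/q) for q ∈ {2, 7, 17}.
28^119 ≡ 238 (mod 239)  [q = 2: ≢ 1 ✓]
28^34 ≡ 1 (mod 239)  [q = 7: ≡ 1 ✗]
28^14 ≡ 166 (mod 239)  [q = 17: ≢ 1 ✓]
28^34 ≡ 1 shows ord(28) | 34, strictly less than φ(239); not a primitive root.

No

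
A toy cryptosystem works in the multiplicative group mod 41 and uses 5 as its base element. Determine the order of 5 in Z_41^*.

20

Since 5 ∈ (Z/41Z)^×, its order divides φ(41) = 41 − 1 = 40 = 2^3 · 5.
Divisors of 40: 1, 2, 4, 5, 8, 10, 20, 40.
Test each divisor d:
5^1 ≡ 5 (mod 41)
5^2 ≡ 25 (mod 41)
5^4 ≡ 10 (mod 41)
5^5 ≡ 9 (mod 41)
5^8 ≡ 18 (mod 41)
5^10 ≡ 40 (mod 41)
5^20 ≡ 1 (mod 41) ✓
Therefore the multiplicative order of 5 modulo 41 is 20.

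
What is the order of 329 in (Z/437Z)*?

By Lagrange's theorem, ord_437(329) divides φ(437) = φ(19·23) = (19−1)·(23−1) = 18·22 = 396 = 2^2 · 3^2 · 11.
Divisors of 396: 1, 2, 3, 4, 6, 9, 11, 12, 18, 22, 33, 36, 44, 66, 99, 132, 198, 396.
Compute 329^d (mod 437) for the divisors d until we hit 1:
329^1 ≡ 329
329^2 ≡ 302
329^3 ≡ 159
329^4 ≡ 308
329^6 ≡ 372
329^9 ≡ 153
329^11 ≡ 321
329^12 ≡ 292
329^18 ≡ 248
329^22 ≡ 346
329^33 ≡ 68
329^36 ≡ 324
329^44 ≡ 415
329^66 ≡ 254
329^99 ≡ 229
329^132 ≡ 277
329^198 ≡ 1
The smallest such exponent is 198, so the order of 329 is 198.

198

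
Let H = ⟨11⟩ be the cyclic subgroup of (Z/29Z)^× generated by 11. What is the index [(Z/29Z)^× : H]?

1

The order of 11 must divide φ(29) = 29 − 1 = 28 = 2^2 · 7.
Divisors of 28: 1, 2, 4, 7, 14, 28.
Compute 11^d (mod 29) for the divisors d until we hit 1:
11^1 ≡ 11 (mod 29)
11^2 ≡ 5 (mod 29)
11^4 ≡ 25 (mod 29)
11^7 ≡ 12 (mod 29)
11^14 ≡ 28 (mod 29)
11^28 ≡ 1 (mod 29) ✓
So ord_29(11) = 28, hence |⟨11⟩| = 28.
Index = |(Z/29Z)^×| / |⟨11⟩| = 28 / 28 = 1.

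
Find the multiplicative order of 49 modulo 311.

The order of 49 must divide φ(311) = 311 − 1 = 310 = 2 · 5 · 31.
Divisors of 310: 1, 2, 5, 10, 31, 62, 155, 310.
Compute 49^d (mod 311) for the divisors d until we hit 1:
49^1 ≡ 49 (mod 311)
49^2 ≡ 224 (mod 311)
49^5 ≡ 169 (mod 311)
49^10 ≡ 260 (mod 311)
49^31 ≡ 1 (mod 311) ✓
Therefore the multiplicative order of 49 modulo 311 is 31.

31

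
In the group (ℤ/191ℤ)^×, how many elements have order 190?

72

φ(191) = 191 − 1 = 190 = 2 · 5 · 19.
Since (Z/191Z)^× is cyclic of order 190, the number of elements of order d is φ(d) when d | 190 and 0 otherwise.
190 = 2 · 5 · 19 divides 190, and φ(190) = 72.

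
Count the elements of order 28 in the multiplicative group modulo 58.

12

φ(58) = φ(2)·φ(29) = 1·28 = 28 = 2^2 · 7.
Since (Z/58Z)^× is cyclic of order 28, the number of elements of order d is φ(d) when d | 28 and 0 otherwise.
28 = 2^2 · 7 divides 28, and φ(28) = 12.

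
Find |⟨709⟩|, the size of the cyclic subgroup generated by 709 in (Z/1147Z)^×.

20

Since 709 ∈ (Z/1147Z)^×, its order divides φ(1147) = φ(31·37) = (31−1)·(37−1) = 30·36 = 1080 = 2^3 · 3^3 · 5.
Divisors of 1080: 1, 2, 3, 4, 5, 6, 8, 9, 10, 12, 15, 18, 20, 24, 27, 30, 36, 40, 45, 54, 60, 72, 90, 108, 120, 135, 180, 216, 270, 360, 540, 1080.
Compute 709^d (mod 1147) for the divisors d until we hit 1:
709^1 ≡ 709 (mod 1147)
709^2 ≡ 295 (mod 1147)
709^3 ≡ 401 (mod 1147)
709^4 ≡ 1000 (mod 1147)
709^5 ≡ 154 (mod 1147)
709^6 ≡ 221 (mod 1147)
709^8 ≡ 963 (mod 1147)
709^9 ≡ 302 (mod 1147)
709^10 ≡ 776 (mod 1147)
709^12 ≡ 667 (mod 1147)
709^15 ≡ 216 (mod 1147)
709^18 ≡ 591 (mod 1147)
709^20 ≡ 1 (mod 1147) ✓
The smallest such exponent is 20, so the order of 709 is 20.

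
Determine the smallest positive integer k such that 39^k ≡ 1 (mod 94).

Since 39 ∈ (Z/94Z)^×, its order divides φ(94) = φ(2)·φ(47) = 1·46 = 46 = 2 · 23.
Divisors of 46: 1, 2, 23, 46.
Test each divisor d:
39^1 ≡ 39 (mod 94)
39^2 ≡ 17 (mod 94)
39^23 ≡ 93 (mod 94)
39^46 ≡ 1 (mod 94) ✓
Therefore the multiplicative order of 39 modulo 94 is 46.

46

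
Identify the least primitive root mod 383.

5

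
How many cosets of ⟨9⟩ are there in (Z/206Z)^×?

6

Since 9 ∈ (Z/206Z)^×, its order divides φ(206) = φ(2)·φ(103) = 1·102 = 102 = 2 · 3 · 17.
Divisors of 102: 1, 2, 3, 6, 17, 34, 51, 102.
Test each divisor d:
9^1 ≡ 9 (mod 206)
9^2 ≡ 81 (mod 206)
9^3 ≡ 111 (mod 206)
9^6 ≡ 167 (mod 206)
9^17 ≡ 1 (mod 206) ✓
Thus |⟨9⟩| = ord(9) = 17.
Index = |(Z/206Z)^×| / |⟨9⟩| = 102 / 17 = 6.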